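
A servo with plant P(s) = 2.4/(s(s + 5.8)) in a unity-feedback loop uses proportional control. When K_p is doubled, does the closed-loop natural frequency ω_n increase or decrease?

increase

ω_n = √(2.4·K_p), which grows with K_p.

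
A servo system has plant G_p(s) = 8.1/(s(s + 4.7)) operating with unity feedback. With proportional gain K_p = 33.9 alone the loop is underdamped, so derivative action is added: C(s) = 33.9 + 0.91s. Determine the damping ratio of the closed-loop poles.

ζ = 0.364

Forward path: (33.9 + 0.91s)·8.1/(s(s+4.7)). The closed-loop characteristic equation is s² + (4.7 + 8.1·0.91)s + 8.1·33.9 = 0.
That is s² + 12.07s + 274.6 = 0, so ω_n = 16.57 rad/s and ζ = 12.07/(2·16.57) = 0.3642.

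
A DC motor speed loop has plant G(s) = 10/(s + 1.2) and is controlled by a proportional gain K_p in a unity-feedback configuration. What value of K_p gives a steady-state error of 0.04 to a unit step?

K_p = 2.88

The loop is type 0, so e_ss(step) = 1/(1 + K_pos) with K_pos = K_p·G(0).
G(0) = 8.333. Require 1/(1 + K_p·8.333) = 0.04, so 1 + 8.333·K_p = 25.
K_p = (25 − 1)/8.333 = 2.88.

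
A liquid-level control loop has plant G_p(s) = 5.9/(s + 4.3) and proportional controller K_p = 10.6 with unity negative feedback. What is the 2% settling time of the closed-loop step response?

T_s ≈ 0.0598 s

Closed-loop transfer function: T(s) = K_p·G_p(s)/(1 + K_p·G_p(s)) = 62.54/(s + 4.3 + 62.54) = 62.54/(s + 66.84).
Time constant τ = 1/66.84 = 0.01496 s, so the 2% settling time is about 4τ = 0.0598 s.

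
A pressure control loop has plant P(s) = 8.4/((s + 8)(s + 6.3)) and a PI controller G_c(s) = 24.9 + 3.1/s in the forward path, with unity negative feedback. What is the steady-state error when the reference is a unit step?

The open loop G_c(s)P(s) has a pole at the origin (type 1), so the static position error constant is infinite and e_ss = 1/(1+∞) = 0.

0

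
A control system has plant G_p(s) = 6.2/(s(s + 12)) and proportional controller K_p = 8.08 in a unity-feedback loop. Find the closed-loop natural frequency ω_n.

ω_n = 7.08 rad/s

The closed-loop denominator is s(s+12) + 8.08·6.2 = s² + 12s + 50.1.
So ω_n² = 50.1 ⇒ ω_n = 7.078 rad/s, and ζ = 12/(2ω_n) = 0.848.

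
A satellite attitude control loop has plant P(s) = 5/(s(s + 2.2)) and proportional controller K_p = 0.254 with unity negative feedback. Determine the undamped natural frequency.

The closed-loop denominator is s(s+2.2) + 0.254·5 = s² + 2.2s + 1.27.
So ω_n² = 1.27 ⇒ ω_n = 1.127 rad/s, and ζ = 2.2/(2ω_n) = 0.976.

ω_n = 1.13 rad/s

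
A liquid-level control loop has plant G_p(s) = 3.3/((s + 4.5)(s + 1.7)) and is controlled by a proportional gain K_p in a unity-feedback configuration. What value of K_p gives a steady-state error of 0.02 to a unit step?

K_p = 114

The loop is type 0, so e_ss(step) = 1/(1 + K_pos) with K_pos = K_p·G_p(0).
G_p(0) = 0.4314. Require 1/(1 + K_p·0.4314) = 0.02, so 1 + 0.4314·K_p = 50.
K_p = (50 − 1)/0.4314 = 114.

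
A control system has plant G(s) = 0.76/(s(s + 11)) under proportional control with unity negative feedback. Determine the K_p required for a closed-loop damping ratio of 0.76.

Closed-loop characteristic equation: s² + 11s + K_p·0.76 = 0.
So ω_n = √(0.76K_p) and 2ζω_n = 11, giving ζ = 11/(2√(0.76K_p)).
Setting ζ = 0.76: √(0.76K_p) = 11/(2·0.76) = 7.237, so K_p = 52.37/0.76 = 68.9.

K_p = 68.9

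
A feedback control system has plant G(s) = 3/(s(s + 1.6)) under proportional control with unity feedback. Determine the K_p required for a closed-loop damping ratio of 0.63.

K_p = 0.537

Closed-loop characteristic equation: s² + 1.6s + K_p·3 = 0.
So ω_n = √(3K_p) and 2ζω_n = 1.6, giving ζ = 1.6/(2√(3K_p)).
Setting ζ = 0.63: √(3K_p) = 1.6/(2·0.63) = 1.27, so K_p = 1.612/3 = 0.537.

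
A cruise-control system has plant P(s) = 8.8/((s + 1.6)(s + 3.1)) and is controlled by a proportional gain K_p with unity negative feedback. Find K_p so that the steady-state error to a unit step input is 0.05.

K_p = 10.7

The loop is type 0, so e_ss(step) = 1/(1 + K_pos) with K_pos = K_p·P(0).
P(0) = 1.774. Require 1/(1 + K_p·1.774) = 0.05, so 1 + 1.774·K_p = 20.
K_p = (20 − 1)/1.774 = 10.7.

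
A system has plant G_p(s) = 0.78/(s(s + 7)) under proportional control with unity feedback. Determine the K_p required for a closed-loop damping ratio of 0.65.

Closed-loop characteristic equation: s² + 7s + K_p·0.78 = 0.
So ω_n = √(0.78K_p) and 2ζω_n = 7, giving ζ = 7/(2√(0.78K_p)).
Setting ζ = 0.65: √(0.78K_p) = 7/(2·0.65) = 5.385, so K_p = 28.99/0.78 = 37.2.

K_p = 37.2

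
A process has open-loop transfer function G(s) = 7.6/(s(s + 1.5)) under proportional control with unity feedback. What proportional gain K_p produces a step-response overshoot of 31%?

K_p = 0.607

From %OS = 100·exp(−πζ/√(1−ζ²)) = 31%, ζ = −ln(0.31)/√(π²+ln²(0.31)) = 0.3493.
Characteristic equation s² + 1.5s + 7.6K_p = 0 gives ζ = 1.5/(2√(7.6K_p)).
Setting ζ = 0.3493: √(7.6K_p) = 1.5/(2·0.3493) = 2.147, so K_p = 4.61/7.6 = 0.607.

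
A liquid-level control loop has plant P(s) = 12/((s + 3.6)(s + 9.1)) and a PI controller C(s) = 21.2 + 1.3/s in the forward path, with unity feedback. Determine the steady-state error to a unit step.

The open loop C(s)P(s) has a pole at the origin (type 1), so the static position error constant is infinite and e_ss = 1/(1+∞) = 0.

0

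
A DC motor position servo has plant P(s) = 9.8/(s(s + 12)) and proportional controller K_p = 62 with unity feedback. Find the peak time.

T_p = 0.131 s

The closed-loop denominator s² + 12s + 607.6 gives ω_n = √607.6 = 24.65 and ζ = 12/(2ω_n) = 0.2434.
Damped frequency ω_d = ω_n√(1−ζ²) = 23.91 rad/s, so peak time T_p = π/ω_d = 0.131 s.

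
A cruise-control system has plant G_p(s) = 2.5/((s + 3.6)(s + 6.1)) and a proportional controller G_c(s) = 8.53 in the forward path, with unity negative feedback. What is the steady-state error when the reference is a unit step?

The loop is type 0. Static position error constant K_pos = G_c(0)·G_p(0) = 8.53·0.1138 = 0.9711.
Steady-state error to a unit step: e_ss = 1/(1+K_pos) = 1/1.971 = 0.507.

0.507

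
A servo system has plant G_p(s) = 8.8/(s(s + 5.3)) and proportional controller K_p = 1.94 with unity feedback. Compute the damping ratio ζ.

1 + K_p·G_p(s) = 0 gives s² + 5.3s + 17.07 = 0.
Matching s² + 2ζω_n s + ω_n²: ω_n = √17.07 = 4.132 rad/s and 2ζω_n = 5.3, so ζ = 5.3/(2·4.132) = 0.641.

ζ = 0.641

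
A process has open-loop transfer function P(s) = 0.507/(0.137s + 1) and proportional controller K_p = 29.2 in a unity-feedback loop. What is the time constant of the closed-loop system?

τ = 0.00867 s

Closed loop: T(s) = K_p·P/(1+K_p·P) = 14.8/(0.137s + 1 + 14.8), with pole at s = −(1 + 14.8)/0.137 = −115.4.
Closed-loop time constant τ = 1/115.4 = 0.00867 s.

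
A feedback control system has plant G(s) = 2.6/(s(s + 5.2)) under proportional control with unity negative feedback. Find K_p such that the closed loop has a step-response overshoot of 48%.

From %OS = 100·exp(−πζ/√(1−ζ²)) = 48%, ζ = −ln(0.48)/√(π²+ln²(0.48)) = 0.2275.
Characteristic equation s² + 5.2s + 2.6K_p = 0 gives ζ = 5.2/(2√(2.6K_p)).
Setting ζ = 0.2275: √(2.6K_p) = 5.2/(2·0.2275) = 11.43, so K_p = 130.6/2.6 = 50.2.

K_p = 50.2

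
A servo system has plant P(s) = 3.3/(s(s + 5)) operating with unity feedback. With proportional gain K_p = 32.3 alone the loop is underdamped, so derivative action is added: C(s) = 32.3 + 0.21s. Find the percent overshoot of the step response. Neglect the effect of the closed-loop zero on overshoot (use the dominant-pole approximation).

40.6%

Forward path: (32.3 + 0.21s)·3.3/(s(s+5)). The closed-loop characteristic equation is s² + (5 + 3.3·0.21)s + 3.3·32.3 = 0.
That is s² + 5.693s + 106.6 = 0, so ω_n = 10.32 rad/s and ζ = 5.693/(2·10.32) = 0.2757.
%OS = 100·exp(−πζ/√(1−ζ²)) = 40.6%.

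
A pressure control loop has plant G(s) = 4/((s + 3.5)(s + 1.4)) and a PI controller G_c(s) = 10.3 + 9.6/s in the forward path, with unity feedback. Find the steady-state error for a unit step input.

The open loop G_c(s)G(s) has a pole at the origin (type 1), so the static position error constant is infinite and e_ss = 1/(1+∞) = 0.

0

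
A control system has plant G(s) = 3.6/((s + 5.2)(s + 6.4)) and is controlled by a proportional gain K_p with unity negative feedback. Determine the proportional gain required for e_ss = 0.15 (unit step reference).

K_p = 52.4

For a type-0 loop with proportional control, e_ss = 1/(1 + K_p·G(0)).
G(0) = 0.1082. Require 1/(1 + K_p·0.1082) = 0.15, so 1 + 0.1082·K_p = 6.667.
K_p = (6.667 − 1)/0.1082 = 52.4.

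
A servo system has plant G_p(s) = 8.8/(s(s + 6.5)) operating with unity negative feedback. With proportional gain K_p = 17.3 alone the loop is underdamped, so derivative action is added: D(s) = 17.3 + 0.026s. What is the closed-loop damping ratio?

ζ = 0.273

Forward path: (17.3 + 0.026s)·8.8/(s(s+6.5)). The closed-loop characteristic equation is s² + (6.5 + 8.8·0.026)s + 8.8·17.3 = 0.
That is s² + 6.729s + 152.2 = 0, so ω_n = 12.34 rad/s and ζ = 6.729/(2·12.34) = 0.2727.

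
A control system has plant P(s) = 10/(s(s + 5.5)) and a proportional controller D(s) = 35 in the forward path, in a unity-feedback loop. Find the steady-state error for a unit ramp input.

The loop has one pole at the origin (type 1). Velocity error constant K_v = lim_{s→0} s·D(s)P(s) = 35·10/5.5 = 63.64.
Steady-state error to a unit ramp: e_ss = 1/K_v = 0.0157.

0.0157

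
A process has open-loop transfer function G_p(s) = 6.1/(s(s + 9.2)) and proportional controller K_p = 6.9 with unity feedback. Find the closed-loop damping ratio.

The closed-loop denominator is s(s+9.2) + 6.9·6.1 = s² + 9.2s + 42.09.
So ω_n² = 42.09 ⇒ ω_n = 6.488 rad/s, and ζ = 9.2/(2ω_n) = 0.709.

ζ = 0.709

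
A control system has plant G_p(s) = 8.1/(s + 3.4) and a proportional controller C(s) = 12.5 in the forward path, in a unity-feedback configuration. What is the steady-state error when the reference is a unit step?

0.0325

The loop is type 0. Static position error constant K_pos = C(0)·G_p(0) = 12.5·2.382 = 29.78.
Steady-state error to a unit step: e_ss = 1/(1+K_pos) = 1/30.78 = 0.0325.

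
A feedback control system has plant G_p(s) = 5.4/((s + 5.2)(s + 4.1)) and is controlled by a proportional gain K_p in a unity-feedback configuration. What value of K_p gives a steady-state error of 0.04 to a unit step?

K_p = 94.8

The loop is type 0, so e_ss(step) = 1/(1 + K_pos) with K_pos = K_p·G_p(0).
G_p(0) = 0.2533. Require 1/(1 + K_p·0.2533) = 0.04, so 1 + 0.2533·K_p = 25.
K_p = (25 − 1)/0.2533 = 94.8.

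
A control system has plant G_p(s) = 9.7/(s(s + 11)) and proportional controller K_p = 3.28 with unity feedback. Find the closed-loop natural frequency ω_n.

With unity feedback the closed-loop characteristic equation is s² + 11s + 3.28·9.7 = s² + 11s + 31.82 = 0.
Matching s² + 2ζω_n s + ω_n²: ω_n = √31.82 = 5.641 rad/s and 2ζω_n = 11, so ζ = 11/(2·5.641) = 0.975.

ω_n = 5.64 rad/s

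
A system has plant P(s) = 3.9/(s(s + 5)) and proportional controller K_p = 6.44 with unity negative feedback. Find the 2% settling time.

T_s ≈ 1.6 s

The closed-loop denominator s² + 5s + 25.12 gives ω_n = √25.12 = 5.012 and ζ = 5/(2ω_n) = 0.4988.
2% settling time T_s ≈ 4/(ζω_n) = 4/2.5 = 1.6 s.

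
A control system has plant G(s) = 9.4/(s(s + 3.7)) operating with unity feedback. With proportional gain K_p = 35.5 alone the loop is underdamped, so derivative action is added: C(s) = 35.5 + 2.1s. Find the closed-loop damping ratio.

Forward path: (35.5 + 2.1s)·9.4/(s(s+3.7)). The closed-loop characteristic equation is s² + (3.7 + 9.4·2.1)s + 9.4·35.5 = 0.
That is s² + 23.44s + 333.7 = 0, so ω_n = 18.27 rad/s and ζ = 23.44/(2·18.27) = 0.6416.

ζ = 0.642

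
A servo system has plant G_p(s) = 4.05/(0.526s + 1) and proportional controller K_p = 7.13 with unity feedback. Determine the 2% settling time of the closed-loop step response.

T_s ≈ 0.0704 s

Closed loop: T(s) = K_p·G_p/(1+K_p·G_p) = 28.88/(0.526s + 1 + 28.88), with pole at s = −(1 + 28.88)/0.526 = −56.8.
τ = 1/56.8 = 0.01761 s, so 2% settling time ≈ 4τ = 0.0704 s.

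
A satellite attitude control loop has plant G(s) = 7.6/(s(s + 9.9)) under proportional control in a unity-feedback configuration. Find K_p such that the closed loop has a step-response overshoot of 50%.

From %OS = 100·exp(−πζ/√(1−ζ²)) = 50%, ζ = −ln(0.5)/√(π²+ln²(0.5)) = 0.2155.
Characteristic equation s² + 9.9s + 7.6K_p = 0 gives ζ = 9.9/(2√(7.6K_p)).
Setting ζ = 0.2155: √(7.6K_p) = 9.9/(2·0.2155) = 22.97, so K_p = 527.8/7.6 = 69.5.

K_p = 69.5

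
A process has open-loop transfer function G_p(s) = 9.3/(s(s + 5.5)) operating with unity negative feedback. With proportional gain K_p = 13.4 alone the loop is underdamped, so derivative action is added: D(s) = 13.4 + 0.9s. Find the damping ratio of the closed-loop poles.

ζ = 0.621

Forward path: (13.4 + 0.9s)·9.3/(s(s+5.5)). The closed-loop characteristic equation is s² + (5.5 + 9.3·0.9)s + 9.3·13.4 = 0.
That is s² + 13.87s + 124.6 = 0, so ω_n = 11.16 rad/s and ζ = 13.87/(2·11.16) = 0.6212.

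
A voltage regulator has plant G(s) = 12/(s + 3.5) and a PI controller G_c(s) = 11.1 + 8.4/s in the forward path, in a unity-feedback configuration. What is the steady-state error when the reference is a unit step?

0

The open loop G_c(s)G(s) has a pole at the origin (type 1), so the static position error constant is infinite and e_ss = 1/(1+∞) = 0.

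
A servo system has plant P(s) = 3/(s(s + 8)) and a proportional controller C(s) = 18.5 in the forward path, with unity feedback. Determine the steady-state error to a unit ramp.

The loop has one pole at the origin (type 1). Velocity error constant K_v = lim_{s→0} s·C(s)P(s) = 18.5·3/8 = 6.938.
Steady-state error to a unit ramp: e_ss = 1/K_v = 0.144.

0.144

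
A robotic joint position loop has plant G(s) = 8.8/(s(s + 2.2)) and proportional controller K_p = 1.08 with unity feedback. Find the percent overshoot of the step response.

Closed-loop characteristic equation: s² + 2.2s + 9.504 = 0, so ω_n = 3.083 rad/s and ζ = 2.2/(2·3.083) = 0.3568.
%OS = 100·exp(−πζ/√(1−ζ²)) = 100·exp(−π·0.3568/√0.8727) = 30.1%.

30.1%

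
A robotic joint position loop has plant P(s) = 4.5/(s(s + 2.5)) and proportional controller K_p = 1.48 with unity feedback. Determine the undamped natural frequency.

ω_n = 2.58 rad/s

1 + K_p·P(s) = 0 gives s² + 2.5s + 6.66 = 0.
So ω_n² = 6.66 ⇒ ω_n = 2.581 rad/s, and ζ = 2.5/(2ω_n) = 0.484.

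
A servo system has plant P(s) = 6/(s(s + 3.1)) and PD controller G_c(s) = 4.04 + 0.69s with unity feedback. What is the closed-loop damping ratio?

ζ = 0.735

Forward path: (4.04 + 0.69s)·6/(s(s+3.1)). The closed-loop characteristic equation is s² + (3.1 + 6·0.69)s + 6·4.04 = 0.
That is s² + 7.24s + 24.24 = 0, so ω_n = 4.923 rad/s and ζ = 7.24/(2·4.923) = 0.7353.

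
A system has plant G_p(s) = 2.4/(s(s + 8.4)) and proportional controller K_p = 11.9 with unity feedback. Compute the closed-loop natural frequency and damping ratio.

1 + K_p·G_p(s) = 0 gives s² + 8.4s + 28.56 = 0.
So ω_n² = 28.56 ⇒ ω_n = 5.344 rad/s, and ζ = 8.4/(2ω_n) = 0.786.

ω_n = 5.34 rad/s, ζ = 0.786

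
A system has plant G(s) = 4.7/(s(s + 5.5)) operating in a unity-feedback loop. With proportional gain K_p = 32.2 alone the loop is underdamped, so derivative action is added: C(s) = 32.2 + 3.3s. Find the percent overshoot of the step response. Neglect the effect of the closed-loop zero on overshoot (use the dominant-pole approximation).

Forward path: (32.2 + 3.3s)·4.7/(s(s+5.5)). The closed-loop characteristic equation is s² + (5.5 + 4.7·3.3)s + 4.7·32.2 = 0.
That is s² + 21.01s + 151.3 = 0, so ω_n = 12.3 rad/s and ζ = 21.01/(2·12.3) = 0.8539.
%OS = 100·exp(−πζ/√(1−ζ²)) = 0.577%.

0.577%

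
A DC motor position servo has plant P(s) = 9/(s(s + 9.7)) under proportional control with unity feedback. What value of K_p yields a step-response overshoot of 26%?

K_p = 16.8

From %OS = 100·exp(−πζ/√(1−ζ²)) = 26%, ζ = −ln(0.26)/√(π²+ln²(0.26)) = 0.3941.
Characteristic equation s² + 9.7s + 9K_p = 0 gives ζ = 9.7/(2√(9K_p)).
Setting ζ = 0.3941: √(9K_p) = 9.7/(2·0.3941) = 12.31, so K_p = 151.5/9 = 16.8.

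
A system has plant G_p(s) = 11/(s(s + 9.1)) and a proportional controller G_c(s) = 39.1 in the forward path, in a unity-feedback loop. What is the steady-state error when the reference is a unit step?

0

The open loop G_c(s)G_p(s) has a pole at the origin (type 1), so the static position error constant is infinite and e_ss = 1/(1+∞) = 0.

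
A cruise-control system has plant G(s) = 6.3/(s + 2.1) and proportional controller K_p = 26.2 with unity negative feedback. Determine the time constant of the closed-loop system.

τ = 0.00598 s

Closed-loop transfer function: T(s) = K_p·G(s)/(1 + K_p·G(s)) = 165.1/(s + 2.1 + 165.1) = 165.1/(s + 167.2).
Time constant τ = 1/167.2 = 0.00598 s.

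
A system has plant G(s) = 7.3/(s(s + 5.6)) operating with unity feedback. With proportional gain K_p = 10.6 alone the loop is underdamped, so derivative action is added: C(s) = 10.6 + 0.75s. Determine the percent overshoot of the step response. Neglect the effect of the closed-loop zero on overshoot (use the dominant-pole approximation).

7.85%

Forward path: (10.6 + 0.75s)·7.3/(s(s+5.6)). The closed-loop characteristic equation is s² + (5.6 + 7.3·0.75)s + 7.3·10.6 = 0.
That is s² + 11.07s + 77.38 = 0, so ω_n = 8.797 rad/s and ζ = 11.07/(2·8.797) = 0.6295.
%OS = 100·exp(−πζ/√(1−ζ²)) = 7.85%.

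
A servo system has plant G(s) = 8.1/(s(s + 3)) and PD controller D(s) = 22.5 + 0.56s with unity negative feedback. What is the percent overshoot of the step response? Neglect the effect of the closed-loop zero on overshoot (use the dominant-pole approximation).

Forward path: (22.5 + 0.56s)·8.1/(s(s+3)). The closed-loop characteristic equation is s² + (3 + 8.1·0.56)s + 8.1·22.5 = 0.
That is s² + 7.536s + 182.2 = 0, so ω_n = 13.5 rad/s and ζ = 7.536/(2·13.5) = 0.2791.
%OS = 100·exp(−πζ/√(1−ζ²)) = 40.1%.

40.1%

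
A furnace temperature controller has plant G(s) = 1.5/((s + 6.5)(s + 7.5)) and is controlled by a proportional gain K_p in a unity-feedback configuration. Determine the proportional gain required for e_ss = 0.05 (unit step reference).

K_p = 618

For a type-0 loop with proportional control, e_ss = 1/(1 + K_p·G(0)).
G(0) = 0.03077. Require 1/(1 + K_p·0.03077) = 0.05, so 1 + 0.03077·K_p = 20.
K_p = (20 − 1)/0.03077 = 618.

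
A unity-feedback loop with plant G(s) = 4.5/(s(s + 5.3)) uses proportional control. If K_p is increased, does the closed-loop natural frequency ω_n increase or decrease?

ω_n = √(4.5·K_p), which grows with K_p.

increase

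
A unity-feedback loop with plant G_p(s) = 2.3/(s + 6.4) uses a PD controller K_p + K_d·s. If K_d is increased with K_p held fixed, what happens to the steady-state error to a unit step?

unchanged

K_d affects only the transient (the s-coefficient); the DC loop gain, and hence e_ss, depends only on K_p.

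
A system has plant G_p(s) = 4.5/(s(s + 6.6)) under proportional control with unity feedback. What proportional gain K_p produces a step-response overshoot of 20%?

K_p = 11.6

From %OS = 100·exp(−πζ/√(1−ζ²)) = 20%, ζ = −ln(0.2)/√(π²+ln²(0.2)) = 0.4559.
Characteristic equation s² + 6.6s + 4.5K_p = 0 gives ζ = 6.6/(2√(4.5K_p)).
Setting ζ = 0.4559: √(4.5K_p) = 6.6/(2·0.4559) = 7.238, so K_p = 52.38/4.5 = 11.6.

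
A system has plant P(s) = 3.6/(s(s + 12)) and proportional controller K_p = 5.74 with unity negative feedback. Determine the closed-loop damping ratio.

With unity feedback the closed-loop characteristic equation is s² + 12s + 5.74·3.6 = s² + 12s + 20.66 = 0.
So ω_n² = 20.66 ⇒ ω_n = 4.546 rad/s, and ζ = 12/(2ω_n) = 1.32.

ζ = 1.32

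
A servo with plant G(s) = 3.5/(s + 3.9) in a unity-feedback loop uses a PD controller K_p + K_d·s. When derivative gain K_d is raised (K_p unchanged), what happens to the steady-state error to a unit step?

unchanged

At s = 0 the derivative term contributes nothing: C(0) = K_p regardless of K_d, so K_pos = K_p·G(0) and e_ss are unchanged.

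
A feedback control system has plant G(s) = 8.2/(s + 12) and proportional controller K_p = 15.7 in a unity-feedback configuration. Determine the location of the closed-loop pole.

s = -140.7

Closed-loop transfer function: T(s) = K_p·G(s)/(1 + K_p·G(s)) = 128.7/(s + 12 + 128.7) = 128.7/(s + 140.7).
The closed-loop pole is at s = −140.7.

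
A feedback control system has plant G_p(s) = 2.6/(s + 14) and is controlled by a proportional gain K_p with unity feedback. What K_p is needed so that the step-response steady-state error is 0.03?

The loop is type 0, so e_ss(step) = 1/(1 + K_pos) with K_pos = K_p·G_p(0).
G_p(0) = 0.1857. Require 1/(1 + K_p·0.1857) = 0.03, so 1 + 0.1857·K_p = 33.33.
K_p = (33.33 − 1)/0.1857 = 174.

K_p = 174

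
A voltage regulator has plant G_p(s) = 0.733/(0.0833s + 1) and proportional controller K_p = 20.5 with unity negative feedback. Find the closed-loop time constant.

Closed loop: T(s) = K_p·G_p/(1+K_p·G_p) = 15.03/(0.0833s + 1 + 15.03), with pole at s = −(1 + 15.03)/0.0833 = −192.4.
Closed-loop time constant τ = 1/192.4 = 0.0052 s.

τ = 0.0052 s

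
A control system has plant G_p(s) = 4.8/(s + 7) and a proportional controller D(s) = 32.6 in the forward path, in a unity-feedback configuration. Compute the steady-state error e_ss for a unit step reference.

0.0428

The loop is type 0. Static position error constant K_pos = D(0)·G_p(0) = 32.6·0.6857 = 22.35.
Steady-state error to a unit step: e_ss = 1/(1+K_pos) = 1/23.35 = 0.0428.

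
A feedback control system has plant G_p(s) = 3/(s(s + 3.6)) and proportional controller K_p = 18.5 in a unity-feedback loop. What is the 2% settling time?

T_s ≈ 2.22 s

Closed-loop characteristic equation: s² + 3.6s + 55.5 = 0, so ω_n = 7.45 rad/s and ζ = 3.6/(2·7.45) = 0.2416.
2% settling time T_s ≈ 4/(ζω_n) = 4/1.8 = 2.22 s.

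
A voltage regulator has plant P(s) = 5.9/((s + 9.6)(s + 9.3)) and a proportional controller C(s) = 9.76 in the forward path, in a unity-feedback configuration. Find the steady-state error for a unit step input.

0.608

The loop is type 0. Static position error constant K_pos = C(0)·P(0) = 9.76·0.06608 = 0.645.
Steady-state error to a unit step: e_ss = 1/(1+K_pos) = 1/1.645 = 0.608.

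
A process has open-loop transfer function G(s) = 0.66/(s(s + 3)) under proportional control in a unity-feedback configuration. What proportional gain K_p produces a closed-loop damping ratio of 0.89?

K_p = 4.3

Closed-loop characteristic equation: s² + 3s + K_p·0.66 = 0.
So ω_n = √(0.66K_p) and 2ζω_n = 3, giving ζ = 3/(2√(0.66K_p)).
Setting ζ = 0.89: √(0.66K_p) = 3/(2·0.89) = 1.685, so K_p = 2.841/0.66 = 4.3.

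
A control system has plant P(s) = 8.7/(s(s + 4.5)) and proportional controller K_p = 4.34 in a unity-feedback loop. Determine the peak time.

Closed-loop characteristic equation: s² + 4.5s + 37.76 = 0, so ω_n = 6.145 rad/s and ζ = 4.5/(2·6.145) = 0.3662.
Damped frequency ω_d = ω_n√(1−ζ²) = 5.718 rad/s, so peak time T_p = π/ω_d = 0.549 s.

T_p = 0.549 s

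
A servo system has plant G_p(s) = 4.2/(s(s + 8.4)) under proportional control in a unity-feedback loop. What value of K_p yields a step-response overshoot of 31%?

From %OS = 100·exp(−πζ/√(1−ζ²)) = 31%, ζ = −ln(0.31)/√(π²+ln²(0.31)) = 0.3493.
Characteristic equation s² + 8.4s + 4.2K_p = 0 gives ζ = 8.4/(2√(4.2K_p)).
Setting ζ = 0.3493: √(4.2K_p) = 8.4/(2·0.3493) = 12.02, so K_p = 144.6/4.2 = 34.4.

K_p = 34.4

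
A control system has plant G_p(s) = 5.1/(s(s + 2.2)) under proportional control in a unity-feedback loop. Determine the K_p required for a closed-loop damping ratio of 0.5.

Closed-loop characteristic equation: s² + 2.2s + K_p·5.1 = 0.
So ω_n = √(5.1K_p) and 2ζω_n = 2.2, giving ζ = 2.2/(2√(5.1K_p)).
Setting ζ = 0.5: √(5.1K_p) = 2.2/(2·0.5) = 2.2, so K_p = 4.84/5.1 = 0.949.

K_p = 0.949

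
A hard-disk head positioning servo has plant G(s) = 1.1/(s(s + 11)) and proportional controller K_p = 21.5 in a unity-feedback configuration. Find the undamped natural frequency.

ω_n = 4.86 rad/s

1 + K_p·G(s) = 0 gives s² + 11s + 23.65 = 0.
Matching s² + 2ζω_n s + ω_n²: ω_n = √23.65 = 4.863 rad/s and 2ζω_n = 11, so ζ = 11/(2·4.863) = 1.13.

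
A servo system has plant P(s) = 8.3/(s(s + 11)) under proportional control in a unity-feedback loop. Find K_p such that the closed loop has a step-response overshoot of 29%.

K_p = 27.1

From %OS = 100·exp(−πζ/√(1−ζ²)) = 29%, ζ = −ln(0.29)/√(π²+ln²(0.29)) = 0.3666.
Characteristic equation s² + 11s + 8.3K_p = 0 gives ζ = 11/(2√(8.3K_p)).
Setting ζ = 0.3666: √(8.3K_p) = 11/(2·0.3666) = 15, so K_p = 225.1/8.3 = 27.1.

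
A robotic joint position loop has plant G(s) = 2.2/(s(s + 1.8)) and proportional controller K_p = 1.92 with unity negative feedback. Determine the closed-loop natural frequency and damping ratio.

ω_n = 2.06 rad/s, ζ = 0.438

1 + K_p·G(s) = 0 gives s² + 1.8s + 4.224 = 0.
So ω_n² = 4.224 ⇒ ω_n = 2.055 rad/s, and ζ = 1.8/(2ω_n) = 0.438.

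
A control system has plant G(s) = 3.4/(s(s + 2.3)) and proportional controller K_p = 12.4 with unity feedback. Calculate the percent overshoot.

Closed-loop characteristic equation: s² + 2.3s + 42.16 = 0, so ω_n = 6.493 rad/s and ζ = 2.3/(2·6.493) = 0.1771.
%OS = 100·exp(−πζ/√(1−ζ²)) = 100·exp(−π·0.1771/√0.9686) = 56.8%.

56.8%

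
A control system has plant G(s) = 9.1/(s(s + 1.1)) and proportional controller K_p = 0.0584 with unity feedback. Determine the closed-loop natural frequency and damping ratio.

With unity feedback the closed-loop characteristic equation is s² + 1.1s + 0.0584·9.1 = s² + 1.1s + 0.5314 = 0.
So ω_n² = 0.5314 ⇒ ω_n = 0.729 rad/s, and ζ = 1.1/(2ω_n) = 0.754.

ω_n = 0.729 rad/s, ζ = 0.754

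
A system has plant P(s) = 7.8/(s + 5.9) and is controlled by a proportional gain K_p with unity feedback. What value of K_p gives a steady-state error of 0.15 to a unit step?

K_p = 4.29

The loop is type 0, so e_ss(step) = 1/(1 + K_pos) with K_pos = K_p·P(0).
P(0) = 1.322. Require 1/(1 + K_p·1.322) = 0.15, so 1 + 1.322·K_p = 6.667.
K_p = (6.667 − 1)/1.322 = 4.29.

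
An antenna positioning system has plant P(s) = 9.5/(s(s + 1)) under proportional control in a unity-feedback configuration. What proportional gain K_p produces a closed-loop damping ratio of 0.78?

K_p = 0.0433

Closed-loop characteristic equation: s² + 1s + K_p·9.5 = 0.
So ω_n = √(9.5K_p) and 2ζω_n = 1, giving ζ = 1/(2√(9.5K_p)).
Setting ζ = 0.78: √(9.5K_p) = 1/(2·0.78) = 0.641, so K_p = 0.4109/9.5 = 0.0433.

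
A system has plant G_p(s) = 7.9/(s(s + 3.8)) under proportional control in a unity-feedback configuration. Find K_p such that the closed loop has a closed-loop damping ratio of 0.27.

Closed-loop characteristic equation: s² + 3.8s + K_p·7.9 = 0.
So ω_n = √(7.9K_p) and 2ζω_n = 3.8, giving ζ = 3.8/(2√(7.9K_p)).
Setting ζ = 0.27: √(7.9K_p) = 3.8/(2·0.27) = 7.037, so K_p = 49.52/7.9 = 6.27.

K_p = 6.27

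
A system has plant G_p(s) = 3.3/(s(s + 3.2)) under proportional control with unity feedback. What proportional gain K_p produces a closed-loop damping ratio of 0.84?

K_p = 1.1

Closed-loop characteristic equation: s² + 3.2s + K_p·3.3 = 0.
So ω_n = √(3.3K_p) and 2ζω_n = 3.2, giving ζ = 3.2/(2√(3.3K_p)).
Setting ζ = 0.84: √(3.3K_p) = 3.2/(2·0.84) = 1.905, so K_p = 3.628/3.3 = 1.1.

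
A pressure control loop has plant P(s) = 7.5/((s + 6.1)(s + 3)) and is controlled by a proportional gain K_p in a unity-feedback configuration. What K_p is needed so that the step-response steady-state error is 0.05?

Steady-state error for a unit step on this type-0 loop is 1/(1 + K_p·P(0)).
P(0) = 0.4098. Require 1/(1 + K_p·0.4098) = 0.05, so 1 + 0.4098·K_p = 20.
K_p = (20 − 1)/0.4098 = 46.4.

K_p = 46.4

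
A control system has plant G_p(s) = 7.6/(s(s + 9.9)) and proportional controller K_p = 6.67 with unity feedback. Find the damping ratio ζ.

ζ = 0.695

The closed-loop denominator is s(s+9.9) + 6.67·7.6 = s² + 9.9s + 50.69.
So ω_n² = 50.69 ⇒ ω_n = 7.12 rad/s, and ζ = 9.9/(2ω_n) = 0.695.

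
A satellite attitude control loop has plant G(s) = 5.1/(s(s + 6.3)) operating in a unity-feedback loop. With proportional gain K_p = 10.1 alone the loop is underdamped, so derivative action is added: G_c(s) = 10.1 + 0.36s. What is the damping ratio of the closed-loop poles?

ζ = 0.567

Forward path: (10.1 + 0.36s)·5.1/(s(s+6.3)). The closed-loop characteristic equation is s² + (6.3 + 5.1·0.36)s + 5.1·10.1 = 0.
That is s² + 8.136s + 51.51 = 0, so ω_n = 7.177 rad/s and ζ = 8.136/(2·7.177) = 0.5668.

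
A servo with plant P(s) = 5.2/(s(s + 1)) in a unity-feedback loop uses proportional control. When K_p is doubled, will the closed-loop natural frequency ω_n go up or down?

ω_n = √(5.2·K_p), which grows with K_p.

increase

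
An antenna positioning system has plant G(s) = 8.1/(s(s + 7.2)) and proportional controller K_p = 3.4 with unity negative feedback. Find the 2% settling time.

T_s ≈ 1.11 s

From 1 + K_pG(s) = 0: s² + 7.2s + 27.54 = 0 ⇒ ω_n = 5.248, ζ = 0.686.
2% settling time T_s ≈ 4/(ζω_n) = 4/3.6 = 1.11 s.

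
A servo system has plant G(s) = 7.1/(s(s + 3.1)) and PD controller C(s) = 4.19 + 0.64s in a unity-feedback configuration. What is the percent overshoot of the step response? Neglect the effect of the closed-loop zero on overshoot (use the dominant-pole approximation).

Forward path: (4.19 + 0.64s)·7.1/(s(s+3.1)). The closed-loop characteristic equation is s² + (3.1 + 7.1·0.64)s + 7.1·4.19 = 0.
That is s² + 7.644s + 29.75 = 0, so ω_n = 5.454 rad/s and ζ = 7.644/(2·5.454) = 0.7007.
%OS = 100·exp(−πζ/√(1−ζ²)) = 4.57%.

4.57%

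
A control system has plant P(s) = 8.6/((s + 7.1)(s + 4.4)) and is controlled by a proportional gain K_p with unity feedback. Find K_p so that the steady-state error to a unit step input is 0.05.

K_p = 69

For a type-0 loop with proportional control, e_ss = 1/(1 + K_p·P(0)).
P(0) = 0.2753. Require 1/(1 + K_p·0.2753) = 0.05, so 1 + 0.2753·K_p = 20.
K_p = (20 − 1)/0.2753 = 69.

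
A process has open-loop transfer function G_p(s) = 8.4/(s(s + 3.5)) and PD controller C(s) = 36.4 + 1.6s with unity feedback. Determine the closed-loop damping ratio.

Forward path: (36.4 + 1.6s)·8.4/(s(s+3.5)). The closed-loop characteristic equation is s² + (3.5 + 8.4·1.6)s + 8.4·36.4 = 0.
That is s² + 16.94s + 305.8 = 0, so ω_n = 17.49 rad/s and ζ = 16.94/(2·17.49) = 0.4844.

ζ = 0.484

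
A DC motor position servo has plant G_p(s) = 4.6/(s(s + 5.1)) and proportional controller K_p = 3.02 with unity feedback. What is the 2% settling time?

T_s ≈ 1.57 s

The closed-loop denominator s² + 5.1s + 13.89 gives ω_n = √13.89 = 3.727 and ζ = 5.1/(2ω_n) = 0.6842.
2% settling time T_s ≈ 4/(ζω_n) = 4/2.55 = 1.57 s.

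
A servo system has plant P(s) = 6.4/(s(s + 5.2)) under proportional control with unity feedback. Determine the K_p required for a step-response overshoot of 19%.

From %OS = 100·exp(−πζ/√(1−ζ²)) = 19%, ζ = −ln(0.19)/√(π²+ln²(0.19)) = 0.4673.
Characteristic equation s² + 5.2s + 6.4K_p = 0 gives ζ = 5.2/(2√(6.4K_p)).
Setting ζ = 0.4673: √(6.4K_p) = 5.2/(2·0.4673) = 5.563, so K_p = 30.95/6.4 = 4.84.

K_p = 4.84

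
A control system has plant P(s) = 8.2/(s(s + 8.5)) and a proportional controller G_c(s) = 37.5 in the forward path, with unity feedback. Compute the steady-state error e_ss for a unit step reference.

0

The open loop G_c(s)P(s) has a pole at the origin (type 1), so the static position error constant is infinite and e_ss = 1/(1+∞) = 0.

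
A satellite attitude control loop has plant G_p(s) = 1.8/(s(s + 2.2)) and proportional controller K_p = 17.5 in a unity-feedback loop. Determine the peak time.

Closed-loop characteristic equation: s² + 2.2s + 31.5 = 0, so ω_n = 5.612 rad/s and ζ = 2.2/(2·5.612) = 0.196.
Damped frequency ω_d = ω_n√(1−ζ²) = 5.504 rad/s, so peak time T_p = π/ω_d = 0.571 s.

T_p = 0.571 s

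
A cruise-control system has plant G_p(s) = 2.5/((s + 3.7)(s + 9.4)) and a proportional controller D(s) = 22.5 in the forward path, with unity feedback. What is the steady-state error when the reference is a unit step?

The loop is type 0. Static position error constant K_pos = D(0)·G_p(0) = 22.5·0.07188 = 1.617.
Steady-state error to a unit step: e_ss = 1/(1+K_pos) = 1/2.617 = 0.382.

0.382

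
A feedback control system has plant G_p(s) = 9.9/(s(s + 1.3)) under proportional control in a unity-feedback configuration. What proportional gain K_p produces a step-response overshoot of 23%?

From %OS = 100·exp(−πζ/√(1−ζ²)) = 23%, ζ = −ln(0.23)/√(π²+ln²(0.23)) = 0.4237.
Characteristic equation s² + 1.3s + 9.9K_p = 0 gives ζ = 1.3/(2√(9.9K_p)).
Setting ζ = 0.4237: √(9.9K_p) = 1.3/(2·0.4237) = 1.534, so K_p = 2.353/9.9 = 0.238.

K_p = 0.238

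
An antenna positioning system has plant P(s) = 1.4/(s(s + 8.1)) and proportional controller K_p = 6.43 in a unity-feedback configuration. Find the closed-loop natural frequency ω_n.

With unity feedback the closed-loop characteristic equation is s² + 8.1s + 6.43·1.4 = s² + 8.1s + 9.002 = 0.
Matching s² + 2ζω_n s + ω_n²: ω_n = √9.002 = 3 rad/s and 2ζω_n = 8.1, so ζ = 8.1/(2·3) = 1.35.

ω_n = 3 rad/s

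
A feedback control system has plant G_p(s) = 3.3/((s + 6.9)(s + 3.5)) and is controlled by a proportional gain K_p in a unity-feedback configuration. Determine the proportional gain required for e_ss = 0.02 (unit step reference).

K_p = 359

For a type-0 loop with proportional control, e_ss = 1/(1 + K_p·G_p(0)).
G_p(0) = 0.1366. Require 1/(1 + K_p·0.1366) = 0.02, so 1 + 0.1366·K_p = 50.
K_p = (50 − 1)/0.1366 = 359.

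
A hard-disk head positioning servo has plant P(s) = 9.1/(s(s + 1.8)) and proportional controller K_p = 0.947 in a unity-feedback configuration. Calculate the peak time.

The closed-loop denominator s² + 1.8s + 8.618 gives ω_n = √8.618 = 2.936 and ζ = 1.8/(2ω_n) = 0.3066.
Damped frequency ω_d = ω_n√(1−ζ²) = 2.794 rad/s, so peak time T_p = π/ω_d = 1.12 s.

T_p = 1.12 s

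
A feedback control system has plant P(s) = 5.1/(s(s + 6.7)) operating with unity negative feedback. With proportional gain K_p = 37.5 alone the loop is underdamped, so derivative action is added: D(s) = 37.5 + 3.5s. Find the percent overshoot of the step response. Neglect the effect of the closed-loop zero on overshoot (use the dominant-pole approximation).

0.235%

Forward path: (37.5 + 3.5s)·5.1/(s(s+6.7)). The closed-loop characteristic equation is s² + (6.7 + 5.1·3.5)s + 5.1·37.5 = 0.
That is s² + 24.55s + 191.2 = 0, so ω_n = 13.83 rad/s and ζ = 24.55/(2·13.83) = 0.8876.
%OS = 100·exp(−πζ/√(1−ζ²)) = 0.235%.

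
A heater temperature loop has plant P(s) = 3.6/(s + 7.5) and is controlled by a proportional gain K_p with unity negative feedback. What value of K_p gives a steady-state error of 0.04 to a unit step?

Steady-state error for a unit step on this type-0 loop is 1/(1 + K_p·P(0)).
P(0) = 0.48. Require 1/(1 + K_p·0.48) = 0.04, so 1 + 0.48·K_p = 25.
K_p = (25 − 1)/0.48 = 50.

K_p = 50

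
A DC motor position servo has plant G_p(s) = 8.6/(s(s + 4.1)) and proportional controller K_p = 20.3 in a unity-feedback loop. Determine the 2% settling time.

From 1 + K_pG_p(s) = 0: s² + 4.1s + 174.6 = 0 ⇒ ω_n = 13.21, ζ = 0.1552.
2% settling time T_s ≈ 4/(ζω_n) = 4/2.05 = 1.95 s.

T_s ≈ 1.95 s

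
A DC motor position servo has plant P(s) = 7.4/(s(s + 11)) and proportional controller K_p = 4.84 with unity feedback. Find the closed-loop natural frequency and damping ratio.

ω_n = 5.98 rad/s, ζ = 0.919

With unity feedback the closed-loop characteristic equation is s² + 11s + 4.84·7.4 = s² + 11s + 35.82 = 0.
Matching s² + 2ζω_n s + ω_n²: ω_n = √35.82 = 5.985 rad/s and 2ζω_n = 11, so ζ = 11/(2·5.985) = 0.919.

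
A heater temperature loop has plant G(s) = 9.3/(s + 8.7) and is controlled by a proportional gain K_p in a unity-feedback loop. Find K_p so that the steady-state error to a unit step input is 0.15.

K_p = 5.3

Steady-state error for a unit step on this type-0 loop is 1/(1 + K_p·G(0)).
G(0) = 1.069. Require 1/(1 + K_p·1.069) = 0.15, so 1 + 1.069·K_p = 6.667.
K_p = (6.667 − 1)/1.069 = 5.3.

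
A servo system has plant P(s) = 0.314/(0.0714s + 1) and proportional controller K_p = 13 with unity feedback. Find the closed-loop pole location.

s = -71.18

Closed loop: T(s) = K_p·P/(1+K_p·P) = 4.082/(0.0714s + 1 + 4.082), with pole at s = −(1 + 4.082)/0.0714 = −71.18.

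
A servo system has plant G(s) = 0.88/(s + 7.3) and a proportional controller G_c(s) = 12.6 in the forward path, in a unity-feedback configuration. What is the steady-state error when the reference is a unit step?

0.397

The loop is type 0. Static position error constant K_pos = G_c(0)·G(0) = 12.6·0.1205 = 1.519.
Steady-state error to a unit step: e_ss = 1/(1+K_pos) = 1/2.519 = 0.397.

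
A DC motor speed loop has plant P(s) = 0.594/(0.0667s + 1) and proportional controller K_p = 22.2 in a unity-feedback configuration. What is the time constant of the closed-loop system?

Closed loop: T(s) = K_p·P/(1+K_p·P) = 13.19/(0.0667s + 1 + 13.19), with pole at s = −(1 + 13.19)/0.0667 = −212.7.
Closed-loop time constant τ = 1/212.7 = 0.0047 s.

τ = 0.0047 s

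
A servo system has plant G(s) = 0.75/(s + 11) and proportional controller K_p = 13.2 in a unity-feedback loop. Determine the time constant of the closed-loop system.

τ = 0.0478 s

Closed-loop transfer function: T(s) = K_p·G(s)/(1 + K_p·G(s)) = 9.9/(s + 11 + 9.9) = 9.9/(s + 20.9).
Time constant τ = 1/20.9 = 0.0478 s.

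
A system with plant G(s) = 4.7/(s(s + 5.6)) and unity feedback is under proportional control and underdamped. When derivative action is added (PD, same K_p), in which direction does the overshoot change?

With PD the characteristic equation becomes s² + (a + K·K_d)s + K·K_p = 0; the damping term grows, ζ rises, overshoot falls.

decrease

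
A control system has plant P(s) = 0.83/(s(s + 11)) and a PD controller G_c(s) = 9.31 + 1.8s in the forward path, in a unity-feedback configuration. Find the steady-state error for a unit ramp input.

1.42

The loop has one pole at the origin (type 1). Velocity error constant K_v = lim_{s→0} s·G_c(s)P(s) = 9.31·0.83/11 = 0.7025.
Steady-state error to a unit ramp: e_ss = 1/K_v = 1.42.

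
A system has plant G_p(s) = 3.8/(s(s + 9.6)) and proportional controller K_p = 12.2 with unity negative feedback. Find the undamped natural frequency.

ω_n = 6.81 rad/s

The closed-loop denominator is s(s+9.6) + 12.2·3.8 = s² + 9.6s + 46.36.
Matching s² + 2ζω_n s + ω_n²: ω_n = √46.36 = 6.809 rad/s and 2ζω_n = 9.6, so ζ = 9.6/(2·6.809) = 0.705.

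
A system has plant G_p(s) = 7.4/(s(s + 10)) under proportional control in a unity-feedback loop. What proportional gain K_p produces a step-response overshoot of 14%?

From %OS = 100·exp(−πζ/√(1−ζ²)) = 14%, ζ = −ln(0.14)/√(π²+ln²(0.14)) = 0.5305.
Characteristic equation s² + 10s + 7.4K_p = 0 gives ζ = 10/(2√(7.4K_p)).
Setting ζ = 0.5305: √(7.4K_p) = 10/(2·0.5305) = 9.425, so K_p = 88.83/7.4 = 12.

K_p = 12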